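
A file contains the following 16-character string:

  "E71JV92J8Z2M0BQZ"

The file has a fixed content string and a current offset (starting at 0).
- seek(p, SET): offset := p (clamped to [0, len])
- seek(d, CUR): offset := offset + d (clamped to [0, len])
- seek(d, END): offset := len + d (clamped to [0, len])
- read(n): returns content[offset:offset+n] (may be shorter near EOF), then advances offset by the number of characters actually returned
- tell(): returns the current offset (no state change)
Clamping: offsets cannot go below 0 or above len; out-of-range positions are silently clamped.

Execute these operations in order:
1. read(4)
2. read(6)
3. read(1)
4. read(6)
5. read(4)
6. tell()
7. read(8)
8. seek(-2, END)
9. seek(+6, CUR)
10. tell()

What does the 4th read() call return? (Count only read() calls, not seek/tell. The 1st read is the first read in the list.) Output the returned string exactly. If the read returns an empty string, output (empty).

Answer: M0BQZ

Derivation:
After 1 (read(4)): returned 'E71J', offset=4
After 2 (read(6)): returned 'V92J8Z', offset=10
After 3 (read(1)): returned '2', offset=11
After 4 (read(6)): returned 'M0BQZ', offset=16
After 5 (read(4)): returned '', offset=16
After 6 (tell()): offset=16
After 7 (read(8)): returned '', offset=16
After 8 (seek(-2, END)): offset=14
After 9 (seek(+6, CUR)): offset=16
After 10 (tell()): offset=16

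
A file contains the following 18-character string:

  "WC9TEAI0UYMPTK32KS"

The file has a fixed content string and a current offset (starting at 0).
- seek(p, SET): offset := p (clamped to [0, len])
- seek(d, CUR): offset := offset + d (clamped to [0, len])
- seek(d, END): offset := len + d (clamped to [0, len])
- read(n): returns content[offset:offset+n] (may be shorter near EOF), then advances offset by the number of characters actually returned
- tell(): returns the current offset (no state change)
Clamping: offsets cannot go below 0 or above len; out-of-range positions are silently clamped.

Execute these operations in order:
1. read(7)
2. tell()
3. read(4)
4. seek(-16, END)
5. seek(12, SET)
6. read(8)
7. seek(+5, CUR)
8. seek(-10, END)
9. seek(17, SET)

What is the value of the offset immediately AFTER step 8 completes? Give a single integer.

After 1 (read(7)): returned 'WC9TEAI', offset=7
After 2 (tell()): offset=7
After 3 (read(4)): returned '0UYM', offset=11
After 4 (seek(-16, END)): offset=2
After 5 (seek(12, SET)): offset=12
After 6 (read(8)): returned 'TK32KS', offset=18
After 7 (seek(+5, CUR)): offset=18
After 8 (seek(-10, END)): offset=8

Answer: 8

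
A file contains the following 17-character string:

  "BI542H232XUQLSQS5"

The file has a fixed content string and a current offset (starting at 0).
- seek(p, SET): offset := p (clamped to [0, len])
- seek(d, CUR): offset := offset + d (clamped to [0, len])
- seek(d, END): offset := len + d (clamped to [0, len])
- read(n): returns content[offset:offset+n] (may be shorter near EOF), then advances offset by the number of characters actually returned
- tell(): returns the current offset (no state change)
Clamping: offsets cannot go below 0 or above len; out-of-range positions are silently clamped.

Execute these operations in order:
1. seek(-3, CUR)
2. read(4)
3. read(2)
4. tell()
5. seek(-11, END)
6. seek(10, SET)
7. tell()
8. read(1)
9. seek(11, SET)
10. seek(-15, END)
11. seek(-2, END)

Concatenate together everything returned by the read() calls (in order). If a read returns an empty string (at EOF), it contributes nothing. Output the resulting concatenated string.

Answer: BI542HU

Derivation:
After 1 (seek(-3, CUR)): offset=0
After 2 (read(4)): returned 'BI54', offset=4
After 3 (read(2)): returned '2H', offset=6
After 4 (tell()): offset=6
After 5 (seek(-11, END)): offset=6
After 6 (seek(10, SET)): offset=10
After 7 (tell()): offset=10
After 8 (read(1)): returned 'U', offset=11
After 9 (seek(11, SET)): offset=11
After 10 (seek(-15, END)): offset=2
After 11 (seek(-2, END)): offset=15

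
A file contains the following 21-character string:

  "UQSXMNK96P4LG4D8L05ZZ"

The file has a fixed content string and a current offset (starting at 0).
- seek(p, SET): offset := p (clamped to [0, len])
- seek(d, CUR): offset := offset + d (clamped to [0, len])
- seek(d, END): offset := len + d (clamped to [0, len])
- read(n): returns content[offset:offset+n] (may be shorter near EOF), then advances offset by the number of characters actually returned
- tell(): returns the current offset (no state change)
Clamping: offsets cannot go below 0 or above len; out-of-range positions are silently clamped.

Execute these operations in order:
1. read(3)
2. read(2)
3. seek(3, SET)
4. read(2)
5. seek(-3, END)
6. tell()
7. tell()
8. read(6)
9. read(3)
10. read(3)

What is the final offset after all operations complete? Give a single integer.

Answer: 21

Derivation:
After 1 (read(3)): returned 'UQS', offset=3
After 2 (read(2)): returned 'XM', offset=5
After 3 (seek(3, SET)): offset=3
After 4 (read(2)): returned 'XM', offset=5
After 5 (seek(-3, END)): offset=18
After 6 (tell()): offset=18
After 7 (tell()): offset=18
After 8 (read(6)): returned '5ZZ', offset=21
After 9 (read(3)): returned '', offset=21
After 10 (read(3)): returned '', offset=21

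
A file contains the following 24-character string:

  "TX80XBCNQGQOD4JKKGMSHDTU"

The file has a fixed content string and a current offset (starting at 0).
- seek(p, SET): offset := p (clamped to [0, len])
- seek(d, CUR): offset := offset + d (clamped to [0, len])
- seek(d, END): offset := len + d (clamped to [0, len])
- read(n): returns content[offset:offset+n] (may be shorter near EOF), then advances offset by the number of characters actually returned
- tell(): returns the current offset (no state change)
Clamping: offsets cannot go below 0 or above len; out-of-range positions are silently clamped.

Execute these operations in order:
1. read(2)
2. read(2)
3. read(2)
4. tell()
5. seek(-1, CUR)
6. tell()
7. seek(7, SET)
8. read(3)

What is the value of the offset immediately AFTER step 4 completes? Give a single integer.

After 1 (read(2)): returned 'TX', offset=2
After 2 (read(2)): returned '80', offset=4
After 3 (read(2)): returned 'XB', offset=6
After 4 (tell()): offset=6

Answer: 6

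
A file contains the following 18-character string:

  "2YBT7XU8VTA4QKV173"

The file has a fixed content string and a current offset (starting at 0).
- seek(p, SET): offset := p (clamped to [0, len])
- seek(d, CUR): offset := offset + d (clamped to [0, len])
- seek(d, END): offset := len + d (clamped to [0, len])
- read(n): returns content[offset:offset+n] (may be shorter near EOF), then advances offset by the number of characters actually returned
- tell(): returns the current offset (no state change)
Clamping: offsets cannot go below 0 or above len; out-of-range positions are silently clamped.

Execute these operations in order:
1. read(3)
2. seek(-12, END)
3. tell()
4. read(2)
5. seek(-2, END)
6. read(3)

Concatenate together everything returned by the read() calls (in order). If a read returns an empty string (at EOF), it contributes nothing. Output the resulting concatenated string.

After 1 (read(3)): returned '2YB', offset=3
After 2 (seek(-12, END)): offset=6
After 3 (tell()): offset=6
After 4 (read(2)): returned 'U8', offset=8
After 5 (seek(-2, END)): offset=16
After 6 (read(3)): returned '73', offset=18

Answer: 2YBU873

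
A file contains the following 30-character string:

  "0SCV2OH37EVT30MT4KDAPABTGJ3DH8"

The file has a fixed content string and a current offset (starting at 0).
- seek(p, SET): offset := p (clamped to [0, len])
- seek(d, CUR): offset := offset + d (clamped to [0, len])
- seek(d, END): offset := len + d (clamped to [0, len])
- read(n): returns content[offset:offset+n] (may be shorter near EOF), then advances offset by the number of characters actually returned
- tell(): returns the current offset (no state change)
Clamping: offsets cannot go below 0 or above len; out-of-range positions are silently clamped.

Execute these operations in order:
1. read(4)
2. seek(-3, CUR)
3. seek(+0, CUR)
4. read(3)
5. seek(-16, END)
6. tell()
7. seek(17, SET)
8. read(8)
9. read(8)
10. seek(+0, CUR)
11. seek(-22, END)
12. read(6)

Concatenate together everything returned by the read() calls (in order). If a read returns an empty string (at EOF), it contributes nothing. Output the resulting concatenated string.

After 1 (read(4)): returned '0SCV', offset=4
After 2 (seek(-3, CUR)): offset=1
After 3 (seek(+0, CUR)): offset=1
After 4 (read(3)): returned 'SCV', offset=4
After 5 (seek(-16, END)): offset=14
After 6 (tell()): offset=14
After 7 (seek(17, SET)): offset=17
After 8 (read(8)): returned 'KDAPABTG', offset=25
After 9 (read(8)): returned 'J3DH8', offset=30
After 10 (seek(+0, CUR)): offset=30
After 11 (seek(-22, END)): offset=8
After 12 (read(6)): returned '7EVT30', offset=14

Answer: 0SCVSCVKDAPABTGJ3DH87EVT30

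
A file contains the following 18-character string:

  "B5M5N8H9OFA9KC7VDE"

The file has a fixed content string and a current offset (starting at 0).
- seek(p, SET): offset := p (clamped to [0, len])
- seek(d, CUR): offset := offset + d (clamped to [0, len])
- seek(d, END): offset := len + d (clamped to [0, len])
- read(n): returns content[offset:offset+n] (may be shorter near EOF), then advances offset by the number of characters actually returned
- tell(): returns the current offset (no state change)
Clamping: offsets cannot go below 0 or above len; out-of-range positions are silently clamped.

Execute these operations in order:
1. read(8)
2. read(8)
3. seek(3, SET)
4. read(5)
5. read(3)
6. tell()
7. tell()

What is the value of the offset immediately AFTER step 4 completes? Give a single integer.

Answer: 8

Derivation:
After 1 (read(8)): returned 'B5M5N8H9', offset=8
After 2 (read(8)): returned 'OFA9KC7V', offset=16
After 3 (seek(3, SET)): offset=3
After 4 (read(5)): returned '5N8H9', offset=8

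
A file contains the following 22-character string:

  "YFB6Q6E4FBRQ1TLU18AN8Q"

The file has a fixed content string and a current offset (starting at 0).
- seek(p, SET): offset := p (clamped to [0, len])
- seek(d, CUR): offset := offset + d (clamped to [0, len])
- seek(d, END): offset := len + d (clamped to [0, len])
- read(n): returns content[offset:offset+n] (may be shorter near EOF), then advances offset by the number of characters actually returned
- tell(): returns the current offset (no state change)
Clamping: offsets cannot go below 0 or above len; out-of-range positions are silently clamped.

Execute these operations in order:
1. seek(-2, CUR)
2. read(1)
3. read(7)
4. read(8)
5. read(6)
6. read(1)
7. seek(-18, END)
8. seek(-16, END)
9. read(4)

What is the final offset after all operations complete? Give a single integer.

After 1 (seek(-2, CUR)): offset=0
After 2 (read(1)): returned 'Y', offset=1
After 3 (read(7)): returned 'FB6Q6E4', offset=8
After 4 (read(8)): returned 'FBRQ1TLU', offset=16
After 5 (read(6)): returned '18AN8Q', offset=22
After 6 (read(1)): returned '', offset=22
After 7 (seek(-18, END)): offset=4
After 8 (seek(-16, END)): offset=6
After 9 (read(4)): returned 'E4FB', offset=10

Answer: 10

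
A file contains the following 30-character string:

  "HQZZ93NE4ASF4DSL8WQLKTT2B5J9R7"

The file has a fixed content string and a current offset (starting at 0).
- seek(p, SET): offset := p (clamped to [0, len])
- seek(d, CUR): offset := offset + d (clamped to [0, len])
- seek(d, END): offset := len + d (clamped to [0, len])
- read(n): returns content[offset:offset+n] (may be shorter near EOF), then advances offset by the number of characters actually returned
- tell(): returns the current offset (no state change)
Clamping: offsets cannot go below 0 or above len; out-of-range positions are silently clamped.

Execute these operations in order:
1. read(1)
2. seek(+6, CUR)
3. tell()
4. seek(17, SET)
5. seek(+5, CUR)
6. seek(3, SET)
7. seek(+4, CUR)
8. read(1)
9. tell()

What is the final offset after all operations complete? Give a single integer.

Answer: 8

Derivation:
After 1 (read(1)): returned 'H', offset=1
After 2 (seek(+6, CUR)): offset=7
After 3 (tell()): offset=7
After 4 (seek(17, SET)): offset=17
After 5 (seek(+5, CUR)): offset=22
After 6 (seek(3, SET)): offset=3
After 7 (seek(+4, CUR)): offset=7
After 8 (read(1)): returned 'E', offset=8
After 9 (tell()): offset=8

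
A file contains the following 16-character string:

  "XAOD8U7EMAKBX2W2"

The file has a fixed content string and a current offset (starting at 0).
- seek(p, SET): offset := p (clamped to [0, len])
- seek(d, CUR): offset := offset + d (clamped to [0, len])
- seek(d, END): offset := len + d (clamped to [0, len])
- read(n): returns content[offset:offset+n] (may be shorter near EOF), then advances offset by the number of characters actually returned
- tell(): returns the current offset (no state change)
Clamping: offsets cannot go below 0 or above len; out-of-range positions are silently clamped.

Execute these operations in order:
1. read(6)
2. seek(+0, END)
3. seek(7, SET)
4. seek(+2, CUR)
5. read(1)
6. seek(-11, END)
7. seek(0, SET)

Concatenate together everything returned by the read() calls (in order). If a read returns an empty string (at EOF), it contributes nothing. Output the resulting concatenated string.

Answer: XAOD8UA

Derivation:
After 1 (read(6)): returned 'XAOD8U', offset=6
After 2 (seek(+0, END)): offset=16
After 3 (seek(7, SET)): offset=7
After 4 (seek(+2, CUR)): offset=9
After 5 (read(1)): returned 'A', offset=10
After 6 (seek(-11, END)): offset=5
After 7 (seek(0, SET)): offset=0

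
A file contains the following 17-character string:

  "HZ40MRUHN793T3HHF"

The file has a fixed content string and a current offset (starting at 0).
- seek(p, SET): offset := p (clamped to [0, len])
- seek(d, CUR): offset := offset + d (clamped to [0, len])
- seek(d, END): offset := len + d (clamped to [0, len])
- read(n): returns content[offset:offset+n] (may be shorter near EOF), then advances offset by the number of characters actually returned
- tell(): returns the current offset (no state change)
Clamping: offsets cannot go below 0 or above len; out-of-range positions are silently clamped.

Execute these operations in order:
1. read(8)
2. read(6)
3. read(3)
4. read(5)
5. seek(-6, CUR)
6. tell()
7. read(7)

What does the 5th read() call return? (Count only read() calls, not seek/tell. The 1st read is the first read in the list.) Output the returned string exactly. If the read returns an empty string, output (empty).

Answer: 3T3HHF

Derivation:
After 1 (read(8)): returned 'HZ40MRUH', offset=8
After 2 (read(6)): returned 'N793T3', offset=14
After 3 (read(3)): returned 'HHF', offset=17
After 4 (read(5)): returned '', offset=17
After 5 (seek(-6, CUR)): offset=11
After 6 (tell()): offset=11
After 7 (read(7)): returned '3T3HHF', offset=17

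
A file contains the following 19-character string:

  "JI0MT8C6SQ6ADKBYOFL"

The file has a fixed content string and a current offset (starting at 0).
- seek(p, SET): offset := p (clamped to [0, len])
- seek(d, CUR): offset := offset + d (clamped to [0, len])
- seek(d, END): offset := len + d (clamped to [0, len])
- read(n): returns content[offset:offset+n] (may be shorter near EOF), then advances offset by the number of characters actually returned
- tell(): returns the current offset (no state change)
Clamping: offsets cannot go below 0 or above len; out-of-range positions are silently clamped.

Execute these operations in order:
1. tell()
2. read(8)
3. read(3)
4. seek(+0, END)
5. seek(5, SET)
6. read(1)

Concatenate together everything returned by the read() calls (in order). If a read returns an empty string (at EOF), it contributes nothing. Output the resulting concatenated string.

After 1 (tell()): offset=0
After 2 (read(8)): returned 'JI0MT8C6', offset=8
After 3 (read(3)): returned 'SQ6', offset=11
After 4 (seek(+0, END)): offset=19
After 5 (seek(5, SET)): offset=5
After 6 (read(1)): returned '8', offset=6

Answer: JI0MT8C6SQ68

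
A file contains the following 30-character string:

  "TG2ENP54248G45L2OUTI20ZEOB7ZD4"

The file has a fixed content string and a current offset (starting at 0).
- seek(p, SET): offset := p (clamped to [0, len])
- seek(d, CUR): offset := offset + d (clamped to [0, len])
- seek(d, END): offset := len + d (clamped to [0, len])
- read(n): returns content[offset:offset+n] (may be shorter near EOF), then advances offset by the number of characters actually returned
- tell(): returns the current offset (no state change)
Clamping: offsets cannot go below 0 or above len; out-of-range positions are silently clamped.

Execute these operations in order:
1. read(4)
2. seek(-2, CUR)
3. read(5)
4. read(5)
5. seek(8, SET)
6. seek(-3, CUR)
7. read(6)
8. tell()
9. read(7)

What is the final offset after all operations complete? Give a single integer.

After 1 (read(4)): returned 'TG2E', offset=4
After 2 (seek(-2, CUR)): offset=2
After 3 (read(5)): returned '2ENP5', offset=7
After 4 (read(5)): returned '4248G', offset=12
After 5 (seek(8, SET)): offset=8
After 6 (seek(-3, CUR)): offset=5
After 7 (read(6)): returned 'P54248', offset=11
After 8 (tell()): offset=11
After 9 (read(7)): returned 'G45L2OU', offset=18

Answer: 18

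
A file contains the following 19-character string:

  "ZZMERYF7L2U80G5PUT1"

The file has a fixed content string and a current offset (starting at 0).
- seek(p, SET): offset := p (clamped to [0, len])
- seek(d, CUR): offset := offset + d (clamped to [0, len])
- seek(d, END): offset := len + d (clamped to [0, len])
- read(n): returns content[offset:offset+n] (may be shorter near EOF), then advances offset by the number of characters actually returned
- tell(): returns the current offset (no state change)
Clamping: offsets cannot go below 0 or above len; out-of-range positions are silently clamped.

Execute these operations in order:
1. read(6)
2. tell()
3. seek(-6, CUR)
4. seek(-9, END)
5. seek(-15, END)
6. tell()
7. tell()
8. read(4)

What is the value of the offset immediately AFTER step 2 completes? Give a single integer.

After 1 (read(6)): returned 'ZZMERY', offset=6
After 2 (tell()): offset=6

Answer: 6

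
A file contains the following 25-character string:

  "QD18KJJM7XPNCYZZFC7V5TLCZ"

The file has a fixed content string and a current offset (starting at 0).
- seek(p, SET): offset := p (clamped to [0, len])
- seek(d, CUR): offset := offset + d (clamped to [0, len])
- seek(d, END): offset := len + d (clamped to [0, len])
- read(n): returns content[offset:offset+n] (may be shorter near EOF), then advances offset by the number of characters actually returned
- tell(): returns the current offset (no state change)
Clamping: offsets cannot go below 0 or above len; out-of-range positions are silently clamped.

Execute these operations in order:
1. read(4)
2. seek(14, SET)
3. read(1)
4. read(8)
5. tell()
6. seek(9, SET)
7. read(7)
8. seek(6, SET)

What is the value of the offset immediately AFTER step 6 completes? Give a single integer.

After 1 (read(4)): returned 'QD18', offset=4
After 2 (seek(14, SET)): offset=14
After 3 (read(1)): returned 'Z', offset=15
After 4 (read(8)): returned 'ZFC7V5TL', offset=23
After 5 (tell()): offset=23
After 6 (seek(9, SET)): offset=9

Answer: 9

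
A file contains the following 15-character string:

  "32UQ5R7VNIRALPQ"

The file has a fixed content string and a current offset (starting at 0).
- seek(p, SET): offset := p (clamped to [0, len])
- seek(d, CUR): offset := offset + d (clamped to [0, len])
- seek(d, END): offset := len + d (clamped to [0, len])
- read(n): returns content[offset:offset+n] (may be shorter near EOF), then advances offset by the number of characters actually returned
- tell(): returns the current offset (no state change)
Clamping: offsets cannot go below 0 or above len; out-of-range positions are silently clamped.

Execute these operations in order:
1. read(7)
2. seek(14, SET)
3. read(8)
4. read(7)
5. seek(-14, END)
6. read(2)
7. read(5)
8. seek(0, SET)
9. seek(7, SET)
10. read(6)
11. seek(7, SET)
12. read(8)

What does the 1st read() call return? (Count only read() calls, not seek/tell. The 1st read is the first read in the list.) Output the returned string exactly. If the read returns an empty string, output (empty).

After 1 (read(7)): returned '32UQ5R7', offset=7
After 2 (seek(14, SET)): offset=14
After 3 (read(8)): returned 'Q', offset=15
After 4 (read(7)): returned '', offset=15
After 5 (seek(-14, END)): offset=1
After 6 (read(2)): returned '2U', offset=3
After 7 (read(5)): returned 'Q5R7V', offset=8
After 8 (seek(0, SET)): offset=0
After 9 (seek(7, SET)): offset=7
After 10 (read(6)): returned 'VNIRAL', offset=13
After 11 (seek(7, SET)): offset=7
After 12 (read(8)): returned 'VNIRALPQ', offset=15

Answer: 32UQ5R7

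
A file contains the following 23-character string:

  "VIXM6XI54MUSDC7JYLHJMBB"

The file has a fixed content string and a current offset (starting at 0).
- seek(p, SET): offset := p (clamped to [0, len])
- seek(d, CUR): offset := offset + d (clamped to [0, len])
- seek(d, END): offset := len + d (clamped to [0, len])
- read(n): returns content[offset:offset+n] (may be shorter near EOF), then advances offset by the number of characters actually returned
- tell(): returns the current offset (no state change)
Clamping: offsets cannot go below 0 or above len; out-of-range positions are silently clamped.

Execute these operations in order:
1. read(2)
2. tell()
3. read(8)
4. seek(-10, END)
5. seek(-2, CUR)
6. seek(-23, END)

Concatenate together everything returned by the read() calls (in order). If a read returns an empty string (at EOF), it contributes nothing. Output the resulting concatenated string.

After 1 (read(2)): returned 'VI', offset=2
After 2 (tell()): offset=2
After 3 (read(8)): returned 'XM6XI54M', offset=10
After 4 (seek(-10, END)): offset=13
After 5 (seek(-2, CUR)): offset=11
After 6 (seek(-23, END)): offset=0

Answer: VIXM6XI54M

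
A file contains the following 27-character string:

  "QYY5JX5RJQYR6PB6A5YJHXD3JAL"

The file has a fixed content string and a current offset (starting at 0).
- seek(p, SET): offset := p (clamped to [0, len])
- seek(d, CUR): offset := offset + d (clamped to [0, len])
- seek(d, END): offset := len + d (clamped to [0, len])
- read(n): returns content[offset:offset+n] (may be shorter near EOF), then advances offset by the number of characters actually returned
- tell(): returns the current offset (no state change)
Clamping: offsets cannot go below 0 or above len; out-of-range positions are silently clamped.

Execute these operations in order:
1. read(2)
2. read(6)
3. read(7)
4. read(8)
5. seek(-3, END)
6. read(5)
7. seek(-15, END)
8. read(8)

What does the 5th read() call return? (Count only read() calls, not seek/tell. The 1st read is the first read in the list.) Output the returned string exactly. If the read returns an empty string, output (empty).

After 1 (read(2)): returned 'QY', offset=2
After 2 (read(6)): returned 'Y5JX5R', offset=8
After 3 (read(7)): returned 'JQYR6PB', offset=15
After 4 (read(8)): returned '6A5YJHXD', offset=23
After 5 (seek(-3, END)): offset=24
After 6 (read(5)): returned 'JAL', offset=27
After 7 (seek(-15, END)): offset=12
After 8 (read(8)): returned '6PB6A5YJ', offset=20

Answer: JAL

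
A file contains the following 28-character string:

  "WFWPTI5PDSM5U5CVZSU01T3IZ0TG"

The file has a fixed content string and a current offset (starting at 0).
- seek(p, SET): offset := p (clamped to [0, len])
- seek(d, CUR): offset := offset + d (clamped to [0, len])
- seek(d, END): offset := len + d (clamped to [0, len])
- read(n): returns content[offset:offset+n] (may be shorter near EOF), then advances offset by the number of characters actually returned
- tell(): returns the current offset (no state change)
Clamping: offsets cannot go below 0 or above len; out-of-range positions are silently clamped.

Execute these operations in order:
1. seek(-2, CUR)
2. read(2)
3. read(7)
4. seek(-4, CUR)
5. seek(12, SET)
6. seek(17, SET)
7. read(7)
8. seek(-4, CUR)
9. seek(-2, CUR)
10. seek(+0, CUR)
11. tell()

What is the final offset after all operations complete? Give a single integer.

After 1 (seek(-2, CUR)): offset=0
After 2 (read(2)): returned 'WF', offset=2
After 3 (read(7)): returned 'WPTI5PD', offset=9
After 4 (seek(-4, CUR)): offset=5
After 5 (seek(12, SET)): offset=12
After 6 (seek(17, SET)): offset=17
After 7 (read(7)): returned 'SU01T3I', offset=24
After 8 (seek(-4, CUR)): offset=20
After 9 (seek(-2, CUR)): offset=18
After 10 (seek(+0, CUR)): offset=18
After 11 (tell()): offset=18

Answer: 18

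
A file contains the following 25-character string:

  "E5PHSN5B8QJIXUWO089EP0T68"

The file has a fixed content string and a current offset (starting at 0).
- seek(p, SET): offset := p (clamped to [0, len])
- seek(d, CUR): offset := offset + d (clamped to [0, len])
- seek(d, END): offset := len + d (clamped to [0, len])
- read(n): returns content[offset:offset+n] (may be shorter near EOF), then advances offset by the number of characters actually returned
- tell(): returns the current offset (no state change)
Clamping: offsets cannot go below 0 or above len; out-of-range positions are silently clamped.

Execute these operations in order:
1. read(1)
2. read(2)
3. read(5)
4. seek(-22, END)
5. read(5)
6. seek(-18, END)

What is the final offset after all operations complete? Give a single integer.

Answer: 7

Derivation:
After 1 (read(1)): returned 'E', offset=1
After 2 (read(2)): returned '5P', offset=3
After 3 (read(5)): returned 'HSN5B', offset=8
After 4 (seek(-22, END)): offset=3
After 5 (read(5)): returned 'HSN5B', offset=8
After 6 (seek(-18, END)): offset=7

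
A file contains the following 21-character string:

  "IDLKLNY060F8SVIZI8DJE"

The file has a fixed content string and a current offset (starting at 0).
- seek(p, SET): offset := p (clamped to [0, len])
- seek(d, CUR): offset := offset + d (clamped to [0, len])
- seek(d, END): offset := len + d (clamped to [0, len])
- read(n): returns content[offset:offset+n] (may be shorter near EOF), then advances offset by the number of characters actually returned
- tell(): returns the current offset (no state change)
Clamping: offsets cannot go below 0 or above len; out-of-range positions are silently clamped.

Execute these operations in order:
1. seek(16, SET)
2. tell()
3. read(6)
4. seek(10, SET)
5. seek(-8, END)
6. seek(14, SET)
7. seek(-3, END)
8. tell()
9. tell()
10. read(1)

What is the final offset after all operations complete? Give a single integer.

Answer: 19

Derivation:
After 1 (seek(16, SET)): offset=16
After 2 (tell()): offset=16
After 3 (read(6)): returned 'I8DJE', offset=21
After 4 (seek(10, SET)): offset=10
After 5 (seek(-8, END)): offset=13
After 6 (seek(14, SET)): offset=14
After 7 (seek(-3, END)): offset=18
After 8 (tell()): offset=18
After 9 (tell()): offset=18
After 10 (read(1)): returned 'D', offset=19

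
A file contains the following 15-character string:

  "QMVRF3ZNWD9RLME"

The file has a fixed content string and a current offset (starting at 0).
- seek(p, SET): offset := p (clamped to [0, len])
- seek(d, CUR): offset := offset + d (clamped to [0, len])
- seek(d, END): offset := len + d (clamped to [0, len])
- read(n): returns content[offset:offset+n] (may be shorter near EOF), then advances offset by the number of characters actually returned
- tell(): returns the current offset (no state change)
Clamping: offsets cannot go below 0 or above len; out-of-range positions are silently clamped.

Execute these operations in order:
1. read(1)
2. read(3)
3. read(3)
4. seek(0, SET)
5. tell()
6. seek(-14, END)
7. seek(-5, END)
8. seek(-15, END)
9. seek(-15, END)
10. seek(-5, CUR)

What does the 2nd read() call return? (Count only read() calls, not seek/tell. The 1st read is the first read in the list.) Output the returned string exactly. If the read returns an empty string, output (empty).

Answer: MVR

Derivation:
After 1 (read(1)): returned 'Q', offset=1
After 2 (read(3)): returned 'MVR', offset=4
After 3 (read(3)): returned 'F3Z', offset=7
After 4 (seek(0, SET)): offset=0
After 5 (tell()): offset=0
After 6 (seek(-14, END)): offset=1
After 7 (seek(-5, END)): offset=10
After 8 (seek(-15, END)): offset=0
After 9 (seek(-15, END)): offset=0
After 10 (seek(-5, CUR)): offset=0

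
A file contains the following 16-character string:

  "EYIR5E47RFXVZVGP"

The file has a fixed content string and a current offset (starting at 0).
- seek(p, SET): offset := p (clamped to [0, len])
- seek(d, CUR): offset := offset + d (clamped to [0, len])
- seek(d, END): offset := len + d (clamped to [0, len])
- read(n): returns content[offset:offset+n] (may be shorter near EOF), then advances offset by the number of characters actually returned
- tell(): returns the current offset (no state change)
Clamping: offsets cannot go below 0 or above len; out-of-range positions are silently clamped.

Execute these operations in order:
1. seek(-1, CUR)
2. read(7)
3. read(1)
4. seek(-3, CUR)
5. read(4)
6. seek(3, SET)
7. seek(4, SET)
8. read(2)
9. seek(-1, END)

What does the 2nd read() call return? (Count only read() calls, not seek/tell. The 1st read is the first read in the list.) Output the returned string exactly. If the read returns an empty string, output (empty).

Answer: 7

Derivation:
After 1 (seek(-1, CUR)): offset=0
After 2 (read(7)): returned 'EYIR5E4', offset=7
After 3 (read(1)): returned '7', offset=8
After 4 (seek(-3, CUR)): offset=5
After 5 (read(4)): returned 'E47R', offset=9
After 6 (seek(3, SET)): offset=3
After 7 (seek(4, SET)): offset=4
After 8 (read(2)): returned '5E', offset=6
After 9 (seek(-1, END)): offset=15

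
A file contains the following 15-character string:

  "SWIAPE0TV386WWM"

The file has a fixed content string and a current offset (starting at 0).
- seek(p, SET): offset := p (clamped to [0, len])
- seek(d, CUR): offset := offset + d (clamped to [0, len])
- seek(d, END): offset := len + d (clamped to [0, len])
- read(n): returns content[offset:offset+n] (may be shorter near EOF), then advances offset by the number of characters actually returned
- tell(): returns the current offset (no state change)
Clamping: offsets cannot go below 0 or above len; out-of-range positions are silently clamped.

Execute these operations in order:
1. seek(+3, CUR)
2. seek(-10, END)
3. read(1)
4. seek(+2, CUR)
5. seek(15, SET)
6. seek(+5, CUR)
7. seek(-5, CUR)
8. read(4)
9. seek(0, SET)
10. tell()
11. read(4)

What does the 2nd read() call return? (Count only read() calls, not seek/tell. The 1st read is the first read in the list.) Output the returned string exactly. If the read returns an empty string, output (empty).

Answer: 86WW

Derivation:
After 1 (seek(+3, CUR)): offset=3
After 2 (seek(-10, END)): offset=5
After 3 (read(1)): returned 'E', offset=6
After 4 (seek(+2, CUR)): offset=8
After 5 (seek(15, SET)): offset=15
After 6 (seek(+5, CUR)): offset=15
After 7 (seek(-5, CUR)): offset=10
After 8 (read(4)): returned '86WW', offset=14
After 9 (seek(0, SET)): offset=0
After 10 (tell()): offset=0
After 11 (read(4)): returned 'SWIA', offset=4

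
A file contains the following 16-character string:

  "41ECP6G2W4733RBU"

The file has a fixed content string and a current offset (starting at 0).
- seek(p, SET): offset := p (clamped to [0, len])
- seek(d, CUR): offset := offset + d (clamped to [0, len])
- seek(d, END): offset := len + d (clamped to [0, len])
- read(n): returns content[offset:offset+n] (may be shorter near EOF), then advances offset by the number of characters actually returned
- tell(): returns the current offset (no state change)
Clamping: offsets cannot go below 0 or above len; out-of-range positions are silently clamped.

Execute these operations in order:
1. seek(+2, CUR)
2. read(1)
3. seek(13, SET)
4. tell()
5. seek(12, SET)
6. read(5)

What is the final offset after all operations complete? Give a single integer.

After 1 (seek(+2, CUR)): offset=2
After 2 (read(1)): returned 'E', offset=3
After 3 (seek(13, SET)): offset=13
After 4 (tell()): offset=13
After 5 (seek(12, SET)): offset=12
After 6 (read(5)): returned '3RBU', offset=16

Answer: 16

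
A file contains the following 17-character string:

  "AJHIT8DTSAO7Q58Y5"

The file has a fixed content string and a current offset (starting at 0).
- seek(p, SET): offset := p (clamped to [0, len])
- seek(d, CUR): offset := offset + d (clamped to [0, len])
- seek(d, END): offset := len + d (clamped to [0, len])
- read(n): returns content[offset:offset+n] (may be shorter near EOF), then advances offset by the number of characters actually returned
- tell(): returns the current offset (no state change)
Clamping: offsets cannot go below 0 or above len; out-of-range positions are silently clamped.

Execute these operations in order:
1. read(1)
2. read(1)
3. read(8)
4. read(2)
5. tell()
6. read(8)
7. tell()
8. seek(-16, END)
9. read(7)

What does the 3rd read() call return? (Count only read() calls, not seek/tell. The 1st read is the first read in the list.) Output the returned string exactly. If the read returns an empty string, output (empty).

Answer: HIT8DTSA

Derivation:
After 1 (read(1)): returned 'A', offset=1
After 2 (read(1)): returned 'J', offset=2
After 3 (read(8)): returned 'HIT8DTSA', offset=10
After 4 (read(2)): returned 'O7', offset=12
After 5 (tell()): offset=12
After 6 (read(8)): returned 'Q58Y5', offset=17
After 7 (tell()): offset=17
After 8 (seek(-16, END)): offset=1
After 9 (read(7)): returned 'JHIT8DT', offset=8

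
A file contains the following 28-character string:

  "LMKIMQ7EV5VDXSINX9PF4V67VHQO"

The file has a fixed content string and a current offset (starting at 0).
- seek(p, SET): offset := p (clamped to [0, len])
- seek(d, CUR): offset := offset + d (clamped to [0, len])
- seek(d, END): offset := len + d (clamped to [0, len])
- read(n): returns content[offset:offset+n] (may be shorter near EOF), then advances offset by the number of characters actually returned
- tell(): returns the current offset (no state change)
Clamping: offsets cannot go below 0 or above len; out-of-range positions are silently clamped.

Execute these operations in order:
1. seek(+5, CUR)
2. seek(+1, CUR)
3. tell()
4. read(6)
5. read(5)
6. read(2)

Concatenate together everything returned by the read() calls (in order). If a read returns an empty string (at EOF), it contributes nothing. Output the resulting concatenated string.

Answer: 7EV5VDXSINX9P

Derivation:
After 1 (seek(+5, CUR)): offset=5
After 2 (seek(+1, CUR)): offset=6
After 3 (tell()): offset=6
After 4 (read(6)): returned '7EV5VD', offset=12
After 5 (read(5)): returned 'XSINX', offset=17
After 6 (read(2)): returned '9P', offset=19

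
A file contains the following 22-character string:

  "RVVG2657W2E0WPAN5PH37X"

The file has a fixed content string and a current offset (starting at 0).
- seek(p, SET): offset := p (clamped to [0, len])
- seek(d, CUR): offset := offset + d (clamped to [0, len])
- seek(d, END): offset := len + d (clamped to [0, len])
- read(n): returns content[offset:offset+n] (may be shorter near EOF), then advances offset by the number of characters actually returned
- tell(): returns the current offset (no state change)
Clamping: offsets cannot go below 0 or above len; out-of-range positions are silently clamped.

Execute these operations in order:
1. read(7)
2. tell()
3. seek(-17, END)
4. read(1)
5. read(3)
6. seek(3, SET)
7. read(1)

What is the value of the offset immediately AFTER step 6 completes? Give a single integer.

After 1 (read(7)): returned 'RVVG265', offset=7
After 2 (tell()): offset=7
After 3 (seek(-17, END)): offset=5
After 4 (read(1)): returned '6', offset=6
After 5 (read(3)): returned '57W', offset=9
After 6 (seek(3, SET)): offset=3

Answer: 3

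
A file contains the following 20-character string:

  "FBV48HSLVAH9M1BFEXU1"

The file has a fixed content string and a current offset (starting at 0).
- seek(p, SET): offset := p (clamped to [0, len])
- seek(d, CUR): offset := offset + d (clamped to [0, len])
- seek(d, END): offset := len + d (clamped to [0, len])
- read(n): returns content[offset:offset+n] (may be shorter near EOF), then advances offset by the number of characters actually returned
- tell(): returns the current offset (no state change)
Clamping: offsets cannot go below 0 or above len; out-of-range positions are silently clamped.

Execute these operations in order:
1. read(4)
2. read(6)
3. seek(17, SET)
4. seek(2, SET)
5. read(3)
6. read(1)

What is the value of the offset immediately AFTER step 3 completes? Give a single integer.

Answer: 17

Derivation:
After 1 (read(4)): returned 'FBV4', offset=4
After 2 (read(6)): returned '8HSLVA', offset=10
After 3 (seek(17, SET)): offset=17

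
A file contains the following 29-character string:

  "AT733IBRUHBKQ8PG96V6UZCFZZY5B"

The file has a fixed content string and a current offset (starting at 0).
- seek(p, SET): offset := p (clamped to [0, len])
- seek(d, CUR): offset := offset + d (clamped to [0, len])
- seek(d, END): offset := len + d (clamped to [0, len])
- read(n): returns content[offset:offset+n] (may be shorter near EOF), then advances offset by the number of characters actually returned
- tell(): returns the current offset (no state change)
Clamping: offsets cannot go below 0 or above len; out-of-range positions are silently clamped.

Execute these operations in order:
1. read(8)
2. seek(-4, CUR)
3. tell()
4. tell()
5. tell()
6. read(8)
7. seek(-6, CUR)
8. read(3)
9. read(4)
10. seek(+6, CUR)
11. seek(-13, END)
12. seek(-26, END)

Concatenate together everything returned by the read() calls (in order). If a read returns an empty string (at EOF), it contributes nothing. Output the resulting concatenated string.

After 1 (read(8)): returned 'AT733IBR', offset=8
After 2 (seek(-4, CUR)): offset=4
After 3 (tell()): offset=4
After 4 (tell()): offset=4
After 5 (tell()): offset=4
After 6 (read(8)): returned '3IBRUHBK', offset=12
After 7 (seek(-6, CUR)): offset=6
After 8 (read(3)): returned 'BRU', offset=9
After 9 (read(4)): returned 'HBKQ', offset=13
After 10 (seek(+6, CUR)): offset=19
After 11 (seek(-13, END)): offset=16
After 12 (seek(-26, END)): offset=3

Answer: AT733IBR3IBRUHBKBRUHBKQ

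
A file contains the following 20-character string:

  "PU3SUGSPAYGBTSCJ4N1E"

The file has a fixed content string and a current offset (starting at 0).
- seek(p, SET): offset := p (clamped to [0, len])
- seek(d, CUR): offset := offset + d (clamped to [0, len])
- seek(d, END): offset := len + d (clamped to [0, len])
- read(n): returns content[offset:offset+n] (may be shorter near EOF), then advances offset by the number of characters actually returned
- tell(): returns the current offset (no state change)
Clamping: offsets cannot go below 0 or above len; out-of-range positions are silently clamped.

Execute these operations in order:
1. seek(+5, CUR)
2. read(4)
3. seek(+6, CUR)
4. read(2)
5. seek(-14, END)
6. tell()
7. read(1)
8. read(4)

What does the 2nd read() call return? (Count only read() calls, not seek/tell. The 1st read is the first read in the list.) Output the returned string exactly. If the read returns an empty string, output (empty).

Answer: J4

Derivation:
After 1 (seek(+5, CUR)): offset=5
After 2 (read(4)): returned 'GSPA', offset=9
After 3 (seek(+6, CUR)): offset=15
After 4 (read(2)): returned 'J4', offset=17
After 5 (seek(-14, END)): offset=6
After 6 (tell()): offset=6
After 7 (read(1)): returned 'S', offset=7
After 8 (read(4)): returned 'PAYG', offset=11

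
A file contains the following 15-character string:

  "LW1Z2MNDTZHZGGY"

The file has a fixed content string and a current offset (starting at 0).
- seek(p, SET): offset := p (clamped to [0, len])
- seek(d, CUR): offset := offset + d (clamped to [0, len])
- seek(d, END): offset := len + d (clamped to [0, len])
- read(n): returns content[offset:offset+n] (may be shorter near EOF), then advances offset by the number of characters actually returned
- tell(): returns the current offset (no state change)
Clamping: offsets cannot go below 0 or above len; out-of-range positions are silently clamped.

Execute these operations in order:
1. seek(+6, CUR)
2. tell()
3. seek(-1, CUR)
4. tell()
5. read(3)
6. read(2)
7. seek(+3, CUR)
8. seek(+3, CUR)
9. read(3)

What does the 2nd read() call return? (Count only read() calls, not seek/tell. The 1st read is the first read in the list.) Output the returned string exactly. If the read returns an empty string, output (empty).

After 1 (seek(+6, CUR)): offset=6
After 2 (tell()): offset=6
After 3 (seek(-1, CUR)): offset=5
After 4 (tell()): offset=5
After 5 (read(3)): returned 'MND', offset=8
After 6 (read(2)): returned 'TZ', offset=10
After 7 (seek(+3, CUR)): offset=13
After 8 (seek(+3, CUR)): offset=15
After 9 (read(3)): returned '', offset=15

Answer: TZ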